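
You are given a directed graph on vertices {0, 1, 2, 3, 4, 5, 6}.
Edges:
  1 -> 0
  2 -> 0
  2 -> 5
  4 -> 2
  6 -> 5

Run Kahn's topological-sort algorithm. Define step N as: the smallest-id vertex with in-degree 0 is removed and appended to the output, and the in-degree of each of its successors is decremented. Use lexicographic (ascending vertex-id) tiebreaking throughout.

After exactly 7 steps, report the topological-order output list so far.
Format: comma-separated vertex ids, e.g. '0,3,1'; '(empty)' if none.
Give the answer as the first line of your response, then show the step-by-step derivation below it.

1,3,4,2,0,6,5

step 1: output 1; order=[1]; indeg=(1,0,1,0,0,2,0)
step 2: output 3; order=[1,3]; indeg=(1,0,1,0,0,2,0)
step 3: output 4; order=[1,3,4]; indeg=(1,0,0,0,0,2,0)
step 4: output 2; order=[1,3,4,2]; indeg=(0,0,0,0,0,1,0)
step 5: output 0; order=[1,3,4,2,0]; indeg=(0,0,0,0,0,1,0)
step 6: output 6; order=[1,3,4,2,0,6]; indeg=(0,0,0,0,0,0,0)
step 7: output 5; order=[1,3,4,2,0,6,5]; indeg=(0,0,0,0,0,0,0)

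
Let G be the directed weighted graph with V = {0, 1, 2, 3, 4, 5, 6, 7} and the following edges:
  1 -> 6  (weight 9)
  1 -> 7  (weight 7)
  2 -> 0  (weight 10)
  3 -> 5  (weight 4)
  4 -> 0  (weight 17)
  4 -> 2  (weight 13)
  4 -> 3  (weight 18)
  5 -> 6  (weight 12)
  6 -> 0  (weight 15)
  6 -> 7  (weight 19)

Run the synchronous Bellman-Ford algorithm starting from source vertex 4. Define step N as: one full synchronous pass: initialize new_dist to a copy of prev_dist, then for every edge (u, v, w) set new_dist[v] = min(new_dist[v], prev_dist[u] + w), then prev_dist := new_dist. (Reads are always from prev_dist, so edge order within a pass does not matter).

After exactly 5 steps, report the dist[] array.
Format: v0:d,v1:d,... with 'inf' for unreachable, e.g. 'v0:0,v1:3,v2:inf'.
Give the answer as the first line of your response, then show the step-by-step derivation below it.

v0:17,v1:inf,v2:13,v3:18,v4:0,v5:22,v6:34,v7:53

step 1: dist = v0:17,v1:inf,v2:13,v3:18,v4:0,v5:inf,v6:inf,v7:inf
step 2: dist = v0:17,v1:inf,v2:13,v3:18,v4:0,v5:22,v6:inf,v7:inf
step 3: dist = v0:17,v1:inf,v2:13,v3:18,v4:0,v5:22,v6:34,v7:inf
step 4: dist = v0:17,v1:inf,v2:13,v3:18,v4:0,v5:22,v6:34,v7:53
step 5: dist = v0:17,v1:inf,v2:13,v3:18,v4:0,v5:22,v6:34,v7:53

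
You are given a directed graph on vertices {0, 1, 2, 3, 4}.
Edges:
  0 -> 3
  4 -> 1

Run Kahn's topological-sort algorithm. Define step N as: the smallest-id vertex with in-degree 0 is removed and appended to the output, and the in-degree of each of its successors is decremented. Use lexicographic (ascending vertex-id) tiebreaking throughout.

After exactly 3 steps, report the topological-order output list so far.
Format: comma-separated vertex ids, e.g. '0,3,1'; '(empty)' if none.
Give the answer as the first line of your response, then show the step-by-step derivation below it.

0,2,3

step 1: output 0; order=[0]; indeg=(0,1,0,0,0)
step 2: output 2; order=[0,2]; indeg=(0,1,0,0,0)
step 3: output 3; order=[0,2,3]; indeg=(0,1,0,0,0)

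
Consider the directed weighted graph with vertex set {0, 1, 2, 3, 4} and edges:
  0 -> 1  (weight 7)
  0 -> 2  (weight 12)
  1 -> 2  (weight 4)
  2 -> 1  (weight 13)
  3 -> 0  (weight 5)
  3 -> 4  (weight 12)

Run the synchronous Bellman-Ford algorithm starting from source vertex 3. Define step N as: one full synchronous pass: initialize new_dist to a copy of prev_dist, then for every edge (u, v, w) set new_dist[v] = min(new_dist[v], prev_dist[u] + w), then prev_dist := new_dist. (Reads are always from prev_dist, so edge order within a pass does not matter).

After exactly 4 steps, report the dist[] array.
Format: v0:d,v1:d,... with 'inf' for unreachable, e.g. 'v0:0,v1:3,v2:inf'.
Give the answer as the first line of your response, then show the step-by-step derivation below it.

v0:5,v1:12,v2:16,v3:0,v4:12

step 1: dist = v0:5,v1:inf,v2:inf,v3:0,v4:12
step 2: dist = v0:5,v1:12,v2:17,v3:0,v4:12
step 3: dist = v0:5,v1:12,v2:16,v3:0,v4:12
step 4: dist = v0:5,v1:12,v2:16,v3:0,v4:12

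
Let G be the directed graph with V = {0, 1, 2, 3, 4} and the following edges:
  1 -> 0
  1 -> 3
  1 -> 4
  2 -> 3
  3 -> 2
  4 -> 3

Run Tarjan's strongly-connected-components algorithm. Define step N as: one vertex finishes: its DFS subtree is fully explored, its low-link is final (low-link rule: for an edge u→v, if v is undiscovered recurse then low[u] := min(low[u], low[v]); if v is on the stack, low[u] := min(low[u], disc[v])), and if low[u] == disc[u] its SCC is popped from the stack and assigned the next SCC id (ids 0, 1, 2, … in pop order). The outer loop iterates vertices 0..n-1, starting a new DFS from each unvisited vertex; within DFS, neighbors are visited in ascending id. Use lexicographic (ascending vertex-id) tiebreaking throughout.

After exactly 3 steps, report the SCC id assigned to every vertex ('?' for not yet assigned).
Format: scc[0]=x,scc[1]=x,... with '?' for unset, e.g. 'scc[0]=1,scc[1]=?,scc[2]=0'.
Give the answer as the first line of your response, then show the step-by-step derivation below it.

scc[0]=0,scc[1]=?,scc[2]=1,scc[3]=1,scc[4]=?

step 1: low=(low[0]=0,low[1]=?,low[2]=?,low[3]=?,low[4]=?); scc=(scc[0]=0,scc[1]=?,scc[2]=?,scc[3]=?,scc[4]=?)
step 2: low=(low[0]=0,low[1]=1,low[2]=2,low[3]=2,low[4]=?); scc=(scc[0]=0,scc[1]=?,scc[2]=?,scc[3]=?,scc[4]=?)
step 3: low=(low[0]=0,low[1]=1,low[2]=2,low[3]=2,low[4]=?); scc=(scc[0]=0,scc[1]=?,scc[2]=1,scc[3]=1,scc[4]=?)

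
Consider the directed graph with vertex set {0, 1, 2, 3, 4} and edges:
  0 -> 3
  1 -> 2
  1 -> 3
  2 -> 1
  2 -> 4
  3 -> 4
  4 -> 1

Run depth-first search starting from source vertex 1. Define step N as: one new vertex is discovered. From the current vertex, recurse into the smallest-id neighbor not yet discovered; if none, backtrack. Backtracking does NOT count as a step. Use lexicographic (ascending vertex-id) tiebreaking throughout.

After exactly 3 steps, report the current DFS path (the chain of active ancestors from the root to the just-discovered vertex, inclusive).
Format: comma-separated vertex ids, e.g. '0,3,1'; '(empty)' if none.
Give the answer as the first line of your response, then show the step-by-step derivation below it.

1,2,4

step 1: discover 1; path=1; order=1
step 2: discover 2; path=1>2; order=1,2
step 3: discover 4; path=1>2>4; order=1,2,4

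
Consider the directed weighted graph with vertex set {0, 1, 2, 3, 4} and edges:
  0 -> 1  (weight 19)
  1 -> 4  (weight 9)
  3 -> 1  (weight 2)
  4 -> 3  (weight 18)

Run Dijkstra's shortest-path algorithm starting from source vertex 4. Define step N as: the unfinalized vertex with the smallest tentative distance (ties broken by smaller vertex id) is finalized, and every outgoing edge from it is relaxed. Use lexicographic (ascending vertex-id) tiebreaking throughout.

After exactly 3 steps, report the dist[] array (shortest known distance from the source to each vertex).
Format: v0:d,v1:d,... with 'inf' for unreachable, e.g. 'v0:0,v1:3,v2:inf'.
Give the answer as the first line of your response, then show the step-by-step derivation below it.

v0:inf,v1:20,v2:inf,v3:18,v4:0

step 1: dist = v0:inf,v1:inf,v2:inf,v3:18,v4:0
step 2: dist = v0:inf,v1:20,v2:inf,v3:18,v4:0
step 3: dist = v0:inf,v1:20,v2:inf,v3:18,v4:0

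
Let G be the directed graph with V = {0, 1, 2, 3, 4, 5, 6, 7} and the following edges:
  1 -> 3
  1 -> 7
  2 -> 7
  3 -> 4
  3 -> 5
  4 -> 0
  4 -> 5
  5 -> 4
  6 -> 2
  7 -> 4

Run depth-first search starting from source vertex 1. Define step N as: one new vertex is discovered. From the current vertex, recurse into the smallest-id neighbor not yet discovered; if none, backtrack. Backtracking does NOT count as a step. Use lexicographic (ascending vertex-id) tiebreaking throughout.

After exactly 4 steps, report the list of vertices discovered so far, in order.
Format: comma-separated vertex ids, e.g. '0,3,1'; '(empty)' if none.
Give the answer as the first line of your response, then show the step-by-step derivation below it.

1,3,4,0

step 1: discover 1; path=1; order=1
step 2: discover 3; path=1>3; order=1,3
step 3: discover 4; path=1>3>4; order=1,3,4
step 4: discover 0; path=1>3>4>0; order=1,3,4,0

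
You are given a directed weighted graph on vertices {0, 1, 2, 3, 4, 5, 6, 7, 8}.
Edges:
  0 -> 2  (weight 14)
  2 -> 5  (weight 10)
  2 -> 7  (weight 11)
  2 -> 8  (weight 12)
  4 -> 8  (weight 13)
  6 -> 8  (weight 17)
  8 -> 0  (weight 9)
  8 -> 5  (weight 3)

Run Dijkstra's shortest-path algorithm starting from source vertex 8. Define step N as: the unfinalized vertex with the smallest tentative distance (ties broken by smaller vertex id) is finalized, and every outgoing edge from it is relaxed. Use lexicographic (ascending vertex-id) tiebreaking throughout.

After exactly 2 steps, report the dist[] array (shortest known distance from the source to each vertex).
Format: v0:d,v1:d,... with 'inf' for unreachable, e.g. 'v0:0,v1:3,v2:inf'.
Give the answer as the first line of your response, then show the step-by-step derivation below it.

v0:9,v1:inf,v2:inf,v3:inf,v4:inf,v5:3,v6:inf,v7:inf,v8:0

step 1: dist = v0:9,v1:inf,v2:inf,v3:inf,v4:inf,v5:3,v6:inf,v7:inf,v8:0
step 2: dist = v0:9,v1:inf,v2:inf,v3:inf,v4:inf,v5:3,v6:inf,v7:inf,v8:0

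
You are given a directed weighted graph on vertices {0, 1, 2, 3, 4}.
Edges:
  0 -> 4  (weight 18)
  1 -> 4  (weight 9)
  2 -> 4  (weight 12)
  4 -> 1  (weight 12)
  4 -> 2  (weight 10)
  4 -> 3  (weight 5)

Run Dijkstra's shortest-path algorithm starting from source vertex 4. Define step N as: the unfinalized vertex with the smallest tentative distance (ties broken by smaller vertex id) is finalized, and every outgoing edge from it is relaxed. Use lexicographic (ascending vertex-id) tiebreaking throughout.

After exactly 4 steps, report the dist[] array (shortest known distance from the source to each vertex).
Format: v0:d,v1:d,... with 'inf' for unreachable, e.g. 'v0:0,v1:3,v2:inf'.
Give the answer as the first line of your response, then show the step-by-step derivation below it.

v0:inf,v1:12,v2:10,v3:5,v4:0

step 1: dist = v0:inf,v1:12,v2:10,v3:5,v4:0
step 2: dist = v0:inf,v1:12,v2:10,v3:5,v4:0
step 3: dist = v0:inf,v1:12,v2:10,v3:5,v4:0
step 4: dist = v0:inf,v1:12,v2:10,v3:5,v4:0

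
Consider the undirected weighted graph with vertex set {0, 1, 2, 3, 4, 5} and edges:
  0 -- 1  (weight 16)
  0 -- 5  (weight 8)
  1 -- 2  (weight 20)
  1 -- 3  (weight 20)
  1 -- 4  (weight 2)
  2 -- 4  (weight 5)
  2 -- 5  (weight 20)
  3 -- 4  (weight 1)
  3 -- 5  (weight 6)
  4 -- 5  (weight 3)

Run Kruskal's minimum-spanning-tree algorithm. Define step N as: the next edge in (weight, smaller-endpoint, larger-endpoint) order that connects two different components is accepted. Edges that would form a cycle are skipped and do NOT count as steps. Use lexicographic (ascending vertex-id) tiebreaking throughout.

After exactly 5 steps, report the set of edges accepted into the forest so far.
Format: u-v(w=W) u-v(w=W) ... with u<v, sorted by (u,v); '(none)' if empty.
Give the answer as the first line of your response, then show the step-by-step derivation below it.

0-5(w=8) 1-4(w=2) 2-4(w=5) 3-4(w=1) 4-5(w=3)

step 1: add edge 3-4 (w=1); MST = {3-4(w=1)}
step 2: add edge 1-4 (w=2); MST = {1-4(w=2) 3-4(w=1)}
step 3: add edge 4-5 (w=3); MST = {1-4(w=2) 3-4(w=1) 4-5(w=3)}
step 4: add edge 2-4 (w=5); MST = {1-4(w=2) 2-4(w=5) 3-4(w=1) 4-5(w=3)}
step 5: add edge 0-5 (w=8); MST = {0-5(w=8) 1-4(w=2) 2-4(w=5) 3-4(w=1) 4-5(w=3)}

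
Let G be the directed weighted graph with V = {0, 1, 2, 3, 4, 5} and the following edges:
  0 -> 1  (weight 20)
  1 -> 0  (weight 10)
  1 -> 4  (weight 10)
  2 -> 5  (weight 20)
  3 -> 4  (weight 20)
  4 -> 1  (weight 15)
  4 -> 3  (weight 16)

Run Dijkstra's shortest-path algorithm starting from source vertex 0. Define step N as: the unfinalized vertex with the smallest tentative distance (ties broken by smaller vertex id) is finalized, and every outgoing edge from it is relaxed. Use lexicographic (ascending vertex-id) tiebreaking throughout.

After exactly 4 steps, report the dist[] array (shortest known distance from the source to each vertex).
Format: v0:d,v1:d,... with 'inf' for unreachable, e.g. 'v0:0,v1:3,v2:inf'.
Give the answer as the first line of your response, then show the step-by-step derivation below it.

v0:0,v1:20,v2:inf,v3:46,v4:30,v5:inf

step 1: dist = v0:0,v1:20,v2:inf,v3:inf,v4:inf,v5:inf
step 2: dist = v0:0,v1:20,v2:inf,v3:inf,v4:30,v5:inf
step 3: dist = v0:0,v1:20,v2:inf,v3:46,v4:30,v5:inf
step 4: dist = v0:0,v1:20,v2:inf,v3:46,v4:30,v5:inf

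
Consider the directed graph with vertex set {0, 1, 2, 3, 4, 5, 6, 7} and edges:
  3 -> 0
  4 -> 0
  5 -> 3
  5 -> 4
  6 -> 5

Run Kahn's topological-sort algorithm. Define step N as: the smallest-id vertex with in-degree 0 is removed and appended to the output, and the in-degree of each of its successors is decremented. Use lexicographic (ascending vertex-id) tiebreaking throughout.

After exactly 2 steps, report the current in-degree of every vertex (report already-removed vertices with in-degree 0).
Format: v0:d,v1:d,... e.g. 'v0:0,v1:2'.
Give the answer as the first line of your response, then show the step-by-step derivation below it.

v0:2,v1:0,v2:0,v3:1,v4:1,v5:1,v6:0,v7:0

step 1: output 1; order=[1]; indeg=(2,0,0,1,1,1,0,0)
step 2: output 2; order=[1,2]; indeg=(2,0,0,1,1,1,0,0)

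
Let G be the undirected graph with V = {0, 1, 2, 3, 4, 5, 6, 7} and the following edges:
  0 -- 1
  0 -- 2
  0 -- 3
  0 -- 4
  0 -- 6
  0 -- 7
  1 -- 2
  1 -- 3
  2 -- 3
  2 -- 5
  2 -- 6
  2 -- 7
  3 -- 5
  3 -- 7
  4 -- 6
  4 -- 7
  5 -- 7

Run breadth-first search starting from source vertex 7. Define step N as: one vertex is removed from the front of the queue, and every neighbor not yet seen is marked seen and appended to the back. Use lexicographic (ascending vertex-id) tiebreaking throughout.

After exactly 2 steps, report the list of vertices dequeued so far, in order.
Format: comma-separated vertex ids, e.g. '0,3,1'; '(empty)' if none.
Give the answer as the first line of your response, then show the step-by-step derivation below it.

7,0

step 1: dequeue 7; queue=[0,2,3,4,5]; order=7
step 2: dequeue 0; queue=[2,3,4,5,1,6]; order=7,0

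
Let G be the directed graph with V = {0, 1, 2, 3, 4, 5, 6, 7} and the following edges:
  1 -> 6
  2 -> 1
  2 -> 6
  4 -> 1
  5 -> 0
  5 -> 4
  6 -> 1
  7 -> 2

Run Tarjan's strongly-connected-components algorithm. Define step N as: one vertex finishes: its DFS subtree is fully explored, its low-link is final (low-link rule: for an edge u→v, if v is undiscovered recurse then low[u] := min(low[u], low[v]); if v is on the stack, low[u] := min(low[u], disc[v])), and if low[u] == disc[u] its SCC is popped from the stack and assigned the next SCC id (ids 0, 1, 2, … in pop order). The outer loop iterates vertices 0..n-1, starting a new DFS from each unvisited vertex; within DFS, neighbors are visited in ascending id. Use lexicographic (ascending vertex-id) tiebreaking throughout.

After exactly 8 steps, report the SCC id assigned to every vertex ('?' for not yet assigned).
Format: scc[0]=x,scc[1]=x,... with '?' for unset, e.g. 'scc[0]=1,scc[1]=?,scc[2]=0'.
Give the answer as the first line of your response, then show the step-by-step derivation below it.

scc[0]=0,scc[1]=1,scc[2]=2,scc[3]=3,scc[4]=4,scc[5]=5,scc[6]=1,scc[7]=6

step 1: low=(low[0]=0,low[1]=?,low[2]=?,low[3]=?,low[4]=?,low[5]=?,low[6]=?,low[7]=?); scc=(scc[0]=0,scc[1]=?,scc[2]=?,scc[3]=?,scc[4]=?,scc[5]=?,scc[6]=?,scc[7]=?)
step 2: low=(low[0]=0,low[1]=1,low[2]=?,low[3]=?,low[4]=?,low[5]=?,low[6]=1,low[7]=?); scc=(scc[0]=0,scc[1]=?,scc[2]=?,scc[3]=?,scc[4]=?,scc[5]=?,scc[6]=?,scc[7]=?)
step 3: low=(low[0]=0,low[1]=1,low[2]=?,low[3]=?,low[4]=?,low[5]=?,low[6]=1,low[7]=?); scc=(scc[0]=0,scc[1]=1,scc[2]=?,scc[3]=?,scc[4]=?,scc[5]=?,scc[6]=1,scc[7]=?)
step 4: low=(low[0]=0,low[1]=1,low[2]=3,low[3]=?,low[4]=?,low[5]=?,low[6]=1,low[7]=?); scc=(scc[0]=0,scc[1]=1,scc[2]=2,scc[3]=?,scc[4]=?,scc[5]=?,scc[6]=1,scc[7]=?)
step 5: low=(low[0]=0,low[1]=1,low[2]=3,low[3]=4,low[4]=?,low[5]=?,low[6]=1,low[7]=?); scc=(scc[0]=0,scc[1]=1,scc[2]=2,scc[3]=3,scc[4]=?,scc[5]=?,scc[6]=1,scc[7]=?)
step 6: low=(low[0]=0,low[1]=1,low[2]=3,low[3]=4,low[4]=5,low[5]=?,low[6]=1,low[7]=?); scc=(scc[0]=0,scc[1]=1,scc[2]=2,scc[3]=3,scc[4]=4,scc[5]=?,scc[6]=1,scc[7]=?)
step 7: low=(low[0]=0,low[1]=1,low[2]=3,low[3]=4,low[4]=5,low[5]=6,low[6]=1,low[7]=?); scc=(scc[0]=0,scc[1]=1,scc[2]=2,scc[3]=3,scc[4]=4,scc[5]=5,scc[6]=1,scc[7]=?)
step 8: low=(low[0]=0,low[1]=1,low[2]=3,low[3]=4,low[4]=5,low[5]=6,low[6]=1,low[7]=7); scc=(scc[0]=0,scc[1]=1,scc[2]=2,scc[3]=3,scc[4]=4,scc[5]=5,scc[6]=1,scc[7]=6)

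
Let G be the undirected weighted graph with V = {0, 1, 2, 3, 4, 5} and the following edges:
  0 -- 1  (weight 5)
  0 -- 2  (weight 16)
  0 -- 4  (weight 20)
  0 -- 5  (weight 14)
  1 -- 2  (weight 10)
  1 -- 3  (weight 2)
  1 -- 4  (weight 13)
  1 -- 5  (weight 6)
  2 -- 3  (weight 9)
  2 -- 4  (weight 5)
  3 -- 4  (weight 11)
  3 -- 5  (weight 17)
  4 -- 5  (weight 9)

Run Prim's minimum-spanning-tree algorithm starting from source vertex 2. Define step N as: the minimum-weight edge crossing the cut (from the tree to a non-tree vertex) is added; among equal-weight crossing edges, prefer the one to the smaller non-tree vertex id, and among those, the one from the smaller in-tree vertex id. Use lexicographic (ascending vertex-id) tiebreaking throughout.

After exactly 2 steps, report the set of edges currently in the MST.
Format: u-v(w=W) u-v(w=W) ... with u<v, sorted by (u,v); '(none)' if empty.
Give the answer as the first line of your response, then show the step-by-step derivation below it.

2-3(w=9) 2-4(w=5)

step 1: add edge 2-4 (w=5); MST = {2-4(w=5)}
step 2: add edge 2-3 (w=9); MST = {2-3(w=9) 2-4(w=5)}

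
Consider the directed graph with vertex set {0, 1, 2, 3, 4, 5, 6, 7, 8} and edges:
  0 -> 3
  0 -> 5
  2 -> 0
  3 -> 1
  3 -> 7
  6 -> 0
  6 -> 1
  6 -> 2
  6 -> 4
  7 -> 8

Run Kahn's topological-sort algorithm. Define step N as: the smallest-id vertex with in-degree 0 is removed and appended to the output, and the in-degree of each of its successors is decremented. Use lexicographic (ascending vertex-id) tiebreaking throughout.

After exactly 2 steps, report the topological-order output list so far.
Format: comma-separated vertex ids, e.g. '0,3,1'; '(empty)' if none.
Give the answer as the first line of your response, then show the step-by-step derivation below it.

6,2

step 1: output 6; order=[6]; indeg=(1,1,0,1,0,1,0,1,1)
step 2: output 2; order=[6,2]; indeg=(0,1,0,1,0,1,0,1,1)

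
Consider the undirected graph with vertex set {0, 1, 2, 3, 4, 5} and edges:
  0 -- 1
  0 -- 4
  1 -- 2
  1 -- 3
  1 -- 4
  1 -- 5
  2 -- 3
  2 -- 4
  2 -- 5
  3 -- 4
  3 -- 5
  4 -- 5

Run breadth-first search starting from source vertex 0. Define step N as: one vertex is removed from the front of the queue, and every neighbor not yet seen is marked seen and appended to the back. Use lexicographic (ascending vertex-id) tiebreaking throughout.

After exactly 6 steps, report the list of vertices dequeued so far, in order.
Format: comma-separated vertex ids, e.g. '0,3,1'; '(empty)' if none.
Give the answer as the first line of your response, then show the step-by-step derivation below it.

0,1,4,2,3,5

step 1: dequeue 0; queue=[1,4]; order=0
step 2: dequeue 1; queue=[4,2,3,5]; order=0,1
step 3: dequeue 4; queue=[2,3,5]; order=0,1,4
step 4: dequeue 2; queue=[3,5]; order=0,1,4,2
step 5: dequeue 3; queue=[5]; order=0,1,4,2,3
step 6: dequeue 5; queue=[(empty)]; order=0,1,4,2,3,5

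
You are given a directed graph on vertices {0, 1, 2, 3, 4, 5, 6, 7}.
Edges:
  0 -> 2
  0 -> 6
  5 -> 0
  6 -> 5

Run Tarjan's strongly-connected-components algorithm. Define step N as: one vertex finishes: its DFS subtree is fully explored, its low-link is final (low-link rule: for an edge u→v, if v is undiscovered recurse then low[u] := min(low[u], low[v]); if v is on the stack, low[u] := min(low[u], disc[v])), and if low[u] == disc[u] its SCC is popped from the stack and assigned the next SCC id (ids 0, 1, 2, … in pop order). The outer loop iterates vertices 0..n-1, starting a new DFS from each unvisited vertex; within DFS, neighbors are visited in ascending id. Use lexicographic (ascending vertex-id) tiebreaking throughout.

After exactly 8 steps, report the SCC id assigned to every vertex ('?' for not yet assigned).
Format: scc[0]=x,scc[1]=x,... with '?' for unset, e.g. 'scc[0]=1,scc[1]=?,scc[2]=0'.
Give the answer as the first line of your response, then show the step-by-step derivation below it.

scc[0]=1,scc[1]=2,scc[2]=0,scc[3]=3,scc[4]=4,scc[5]=1,scc[6]=1,scc[7]=5

step 1: low=(low[0]=0,low[1]=?,low[2]=1,low[3]=?,low[4]=?,low[5]=?,low[6]=?,low[7]=?); scc=(scc[0]=?,scc[1]=?,scc[2]=0,scc[3]=?,scc[4]=?,scc[5]=?,scc[6]=?,scc[7]=?)
step 2: low=(low[0]=0,low[1]=?,low[2]=1,low[3]=?,low[4]=?,low[5]=0,low[6]=2,low[7]=?); scc=(scc[0]=?,scc[1]=?,scc[2]=0,scc[3]=?,scc[4]=?,scc[5]=?,scc[6]=?,scc[7]=?)
step 3: low=(low[0]=0,low[1]=?,low[2]=1,low[3]=?,low[4]=?,low[5]=0,low[6]=0,low[7]=?); scc=(scc[0]=?,scc[1]=?,scc[2]=0,scc[3]=?,scc[4]=?,scc[5]=?,scc[6]=?,scc[7]=?)
step 4: low=(low[0]=0,low[1]=?,low[2]=1,low[3]=?,low[4]=?,low[5]=0,low[6]=0,low[7]=?); scc=(scc[0]=1,scc[1]=?,scc[2]=0,scc[3]=?,scc[4]=?,scc[5]=1,scc[6]=1,scc[7]=?)
step 5: low=(low[0]=0,low[1]=4,low[2]=1,low[3]=?,low[4]=?,low[5]=0,low[6]=0,low[7]=?); scc=(scc[0]=1,scc[1]=2,scc[2]=0,scc[3]=?,scc[4]=?,scc[5]=1,scc[6]=1,scc[7]=?)
step 6: low=(low[0]=0,low[1]=4,low[2]=1,low[3]=5,low[4]=?,low[5]=0,low[6]=0,low[7]=?); scc=(scc[0]=1,scc[1]=2,scc[2]=0,scc[3]=3,scc[4]=?,scc[5]=1,scc[6]=1,scc[7]=?)
step 7: low=(low[0]=0,low[1]=4,low[2]=1,low[3]=5,low[4]=6,low[5]=0,low[6]=0,low[7]=?); scc=(scc[0]=1,scc[1]=2,scc[2]=0,scc[3]=3,scc[4]=4,scc[5]=1,scc[6]=1,scc[7]=?)
step 8: low=(low[0]=0,low[1]=4,low[2]=1,low[3]=5,low[4]=6,low[5]=0,low[6]=0,low[7]=7); scc=(scc[0]=1,scc[1]=2,scc[2]=0,scc[3]=3,scc[4]=4,scc[5]=1,scc[6]=1,scc[7]=5)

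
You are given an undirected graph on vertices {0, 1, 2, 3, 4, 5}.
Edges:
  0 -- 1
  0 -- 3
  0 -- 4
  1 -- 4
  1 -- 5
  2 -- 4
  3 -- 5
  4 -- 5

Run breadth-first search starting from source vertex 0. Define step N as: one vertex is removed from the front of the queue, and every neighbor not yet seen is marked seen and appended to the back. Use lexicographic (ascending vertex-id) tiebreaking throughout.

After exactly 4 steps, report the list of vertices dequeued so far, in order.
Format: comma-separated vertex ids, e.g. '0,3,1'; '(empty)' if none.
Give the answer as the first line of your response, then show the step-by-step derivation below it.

0,1,3,4

step 1: dequeue 0; queue=[1,3,4]; order=0
step 2: dequeue 1; queue=[3,4,5]; order=0,1
step 3: dequeue 3; queue=[4,5]; order=0,1,3
step 4: dequeue 4; queue=[5,2]; order=0,1,3,4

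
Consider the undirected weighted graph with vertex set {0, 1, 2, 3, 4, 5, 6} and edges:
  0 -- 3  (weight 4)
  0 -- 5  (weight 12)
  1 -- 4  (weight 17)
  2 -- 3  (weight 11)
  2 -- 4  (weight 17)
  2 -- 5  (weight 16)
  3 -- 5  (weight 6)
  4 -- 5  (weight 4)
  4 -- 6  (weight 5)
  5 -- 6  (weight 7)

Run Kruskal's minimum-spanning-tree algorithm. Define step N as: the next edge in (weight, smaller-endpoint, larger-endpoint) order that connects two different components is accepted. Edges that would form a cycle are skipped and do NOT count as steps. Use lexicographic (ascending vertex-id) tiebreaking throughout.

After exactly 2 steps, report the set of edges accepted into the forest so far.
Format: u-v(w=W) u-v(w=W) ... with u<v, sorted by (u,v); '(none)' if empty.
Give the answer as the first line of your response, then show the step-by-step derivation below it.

0-3(w=4) 4-5(w=4)

step 1: add edge 0-3 (w=4); MST = {0-3(w=4)}
step 2: add edge 4-5 (w=4); MST = {0-3(w=4) 4-5(w=4)}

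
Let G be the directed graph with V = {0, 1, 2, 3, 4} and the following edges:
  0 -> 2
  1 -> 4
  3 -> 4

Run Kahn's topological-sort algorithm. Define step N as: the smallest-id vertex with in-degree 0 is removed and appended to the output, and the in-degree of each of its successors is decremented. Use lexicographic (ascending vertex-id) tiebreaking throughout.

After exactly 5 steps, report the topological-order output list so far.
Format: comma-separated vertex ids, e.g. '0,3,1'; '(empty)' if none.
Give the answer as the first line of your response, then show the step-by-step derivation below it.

0,1,2,3,4

step 1: output 0; order=[0]; indeg=(0,0,0,0,2)
step 2: output 1; order=[0,1]; indeg=(0,0,0,0,1)
step 3: output 2; order=[0,1,2]; indeg=(0,0,0,0,1)
step 4: output 3; order=[0,1,2,3]; indeg=(0,0,0,0,0)
step 5: output 4; order=[0,1,2,3,4]; indeg=(0,0,0,0,0)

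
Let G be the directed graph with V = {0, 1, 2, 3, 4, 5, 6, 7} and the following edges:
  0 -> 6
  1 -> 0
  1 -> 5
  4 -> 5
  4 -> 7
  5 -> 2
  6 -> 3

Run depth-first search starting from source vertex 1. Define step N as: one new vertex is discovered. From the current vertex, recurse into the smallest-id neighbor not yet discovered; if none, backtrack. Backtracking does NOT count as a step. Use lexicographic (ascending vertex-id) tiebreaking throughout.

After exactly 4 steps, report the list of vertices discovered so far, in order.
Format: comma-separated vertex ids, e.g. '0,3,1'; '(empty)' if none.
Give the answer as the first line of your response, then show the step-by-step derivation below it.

1,0,6,3

step 1: discover 1; path=1; order=1
step 2: discover 0; path=1>0; order=1,0
step 3: discover 6; path=1>0>6; order=1,0,6
step 4: discover 3; path=1>0>6>3; order=1,0,6,3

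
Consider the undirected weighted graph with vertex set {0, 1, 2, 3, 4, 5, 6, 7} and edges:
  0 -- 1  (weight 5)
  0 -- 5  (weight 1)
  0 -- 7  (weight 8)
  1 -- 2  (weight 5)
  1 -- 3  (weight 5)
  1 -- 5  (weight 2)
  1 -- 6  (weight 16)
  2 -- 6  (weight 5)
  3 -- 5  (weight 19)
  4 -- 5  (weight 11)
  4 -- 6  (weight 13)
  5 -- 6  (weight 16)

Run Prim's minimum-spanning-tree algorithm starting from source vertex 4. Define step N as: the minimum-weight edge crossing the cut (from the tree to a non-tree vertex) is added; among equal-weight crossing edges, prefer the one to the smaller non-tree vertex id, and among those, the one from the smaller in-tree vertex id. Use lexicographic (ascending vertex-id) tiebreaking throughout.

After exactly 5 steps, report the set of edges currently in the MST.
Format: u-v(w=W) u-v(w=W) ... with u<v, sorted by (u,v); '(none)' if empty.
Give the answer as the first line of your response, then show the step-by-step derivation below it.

0-5(w=1) 1-2(w=5) 1-3(w=5) 1-5(w=2) 4-5(w=11)

step 1: add edge 4-5 (w=11); MST = {4-5(w=11)}
step 2: add edge 0-5 (w=1); MST = {0-5(w=1) 4-5(w=11)}
step 3: add edge 1-5 (w=2); MST = {0-5(w=1) 1-5(w=2) 4-5(w=11)}
step 4: add edge 1-2 (w=5); MST = {0-5(w=1) 1-2(w=5) 1-5(w=2) 4-5(w=11)}
step 5: add edge 1-3 (w=5); MST = {0-5(w=1) 1-2(w=5) 1-3(w=5) 1-5(w=2) 4-5(w=11)}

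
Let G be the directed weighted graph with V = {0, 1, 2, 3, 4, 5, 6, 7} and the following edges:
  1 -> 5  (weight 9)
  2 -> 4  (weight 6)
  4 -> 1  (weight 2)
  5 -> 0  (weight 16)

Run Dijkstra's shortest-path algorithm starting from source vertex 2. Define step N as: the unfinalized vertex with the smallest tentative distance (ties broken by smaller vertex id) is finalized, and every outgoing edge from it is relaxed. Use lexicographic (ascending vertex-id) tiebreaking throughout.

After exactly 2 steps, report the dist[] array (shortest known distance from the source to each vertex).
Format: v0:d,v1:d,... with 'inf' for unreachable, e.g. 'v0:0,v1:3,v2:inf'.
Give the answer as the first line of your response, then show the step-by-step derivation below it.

v0:inf,v1:8,v2:0,v3:inf,v4:6,v5:inf,v6:inf,v7:inf

step 1: dist = v0:inf,v1:inf,v2:0,v3:inf,v4:6,v5:inf,v6:inf,v7:inf
step 2: dist = v0:inf,v1:8,v2:0,v3:inf,v4:6,v5:inf,v6:inf,v7:inf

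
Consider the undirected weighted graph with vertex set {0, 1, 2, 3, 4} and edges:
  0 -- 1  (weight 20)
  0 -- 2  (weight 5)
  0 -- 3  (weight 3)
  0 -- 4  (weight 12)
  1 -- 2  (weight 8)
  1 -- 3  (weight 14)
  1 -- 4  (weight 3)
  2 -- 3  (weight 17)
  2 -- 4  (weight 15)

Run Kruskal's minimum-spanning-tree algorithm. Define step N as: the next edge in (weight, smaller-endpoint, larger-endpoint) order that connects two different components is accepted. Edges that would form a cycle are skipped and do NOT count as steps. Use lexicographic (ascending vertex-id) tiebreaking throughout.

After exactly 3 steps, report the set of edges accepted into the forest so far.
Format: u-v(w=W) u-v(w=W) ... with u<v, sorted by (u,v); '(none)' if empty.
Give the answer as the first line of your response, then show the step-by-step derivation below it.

0-2(w=5) 0-3(w=3) 1-4(w=3)

step 1: add edge 0-3 (w=3); MST = {0-3(w=3)}
step 2: add edge 1-4 (w=3); MST = {0-3(w=3) 1-4(w=3)}
step 3: add edge 0-2 (w=5); MST = {0-2(w=5) 0-3(w=3) 1-4(w=3)}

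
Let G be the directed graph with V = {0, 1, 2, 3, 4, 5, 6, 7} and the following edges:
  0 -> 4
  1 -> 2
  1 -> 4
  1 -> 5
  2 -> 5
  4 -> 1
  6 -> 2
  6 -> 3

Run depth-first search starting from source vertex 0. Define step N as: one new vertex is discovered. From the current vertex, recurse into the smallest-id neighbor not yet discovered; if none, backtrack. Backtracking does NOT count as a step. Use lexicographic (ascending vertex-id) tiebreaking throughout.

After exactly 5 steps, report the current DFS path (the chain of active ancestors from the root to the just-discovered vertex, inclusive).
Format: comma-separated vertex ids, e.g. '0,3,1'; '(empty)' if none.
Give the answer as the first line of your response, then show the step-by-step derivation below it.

0,4,1,2,5

step 1: discover 0; path=0; order=0
step 2: discover 4; path=0>4; order=0,4
step 3: discover 1; path=0>4>1; order=0,4,1
step 4: discover 2; path=0>4>1>2; order=0,4,1,2
step 5: discover 5; path=0>4>1>2>5; order=0,4,1,2,5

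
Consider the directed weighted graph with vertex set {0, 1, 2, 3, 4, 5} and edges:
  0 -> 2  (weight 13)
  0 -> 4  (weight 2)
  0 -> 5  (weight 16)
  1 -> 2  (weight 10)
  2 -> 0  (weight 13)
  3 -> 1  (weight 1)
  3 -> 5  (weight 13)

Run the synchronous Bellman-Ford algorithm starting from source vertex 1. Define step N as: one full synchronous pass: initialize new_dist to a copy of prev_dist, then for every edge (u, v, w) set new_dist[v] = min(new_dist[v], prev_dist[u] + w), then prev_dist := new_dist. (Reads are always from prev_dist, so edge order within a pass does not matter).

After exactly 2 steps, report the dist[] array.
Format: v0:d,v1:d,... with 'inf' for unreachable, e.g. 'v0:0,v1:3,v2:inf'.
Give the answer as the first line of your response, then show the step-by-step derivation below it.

v0:23,v1:0,v2:10,v3:inf,v4:inf,v5:inf

step 1: dist = v0:inf,v1:0,v2:10,v3:inf,v4:inf,v5:inf
step 2: dist = v0:23,v1:0,v2:10,v3:inf,v4:inf,v5:inf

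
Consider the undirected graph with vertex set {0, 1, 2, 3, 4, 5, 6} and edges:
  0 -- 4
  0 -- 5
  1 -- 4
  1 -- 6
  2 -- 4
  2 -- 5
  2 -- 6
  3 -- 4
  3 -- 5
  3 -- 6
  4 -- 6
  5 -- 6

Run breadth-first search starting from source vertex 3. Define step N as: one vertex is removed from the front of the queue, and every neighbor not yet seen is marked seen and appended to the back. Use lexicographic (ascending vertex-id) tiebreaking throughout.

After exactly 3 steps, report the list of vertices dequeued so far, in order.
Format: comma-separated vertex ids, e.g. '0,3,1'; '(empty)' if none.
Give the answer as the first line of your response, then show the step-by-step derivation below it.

3,4,5

step 1: dequeue 3; queue=[4,5,6]; order=3
step 2: dequeue 4; queue=[5,6,0,1,2]; order=3,4
step 3: dequeue 5; queue=[6,0,1,2]; order=3,4,5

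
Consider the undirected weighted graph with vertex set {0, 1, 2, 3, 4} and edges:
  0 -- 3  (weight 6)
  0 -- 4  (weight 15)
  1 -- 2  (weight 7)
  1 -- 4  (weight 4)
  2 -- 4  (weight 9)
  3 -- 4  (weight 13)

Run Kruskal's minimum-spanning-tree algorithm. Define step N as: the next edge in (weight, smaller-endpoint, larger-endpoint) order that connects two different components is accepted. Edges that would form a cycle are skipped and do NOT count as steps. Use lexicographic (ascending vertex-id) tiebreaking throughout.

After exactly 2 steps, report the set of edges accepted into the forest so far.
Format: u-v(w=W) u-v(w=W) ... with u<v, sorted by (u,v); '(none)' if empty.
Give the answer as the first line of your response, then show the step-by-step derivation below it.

0-3(w=6) 1-4(w=4)

step 1: add edge 1-4 (w=4); MST = {1-4(w=4)}
step 2: add edge 0-3 (w=6); MST = {0-3(w=6) 1-4(w=4)}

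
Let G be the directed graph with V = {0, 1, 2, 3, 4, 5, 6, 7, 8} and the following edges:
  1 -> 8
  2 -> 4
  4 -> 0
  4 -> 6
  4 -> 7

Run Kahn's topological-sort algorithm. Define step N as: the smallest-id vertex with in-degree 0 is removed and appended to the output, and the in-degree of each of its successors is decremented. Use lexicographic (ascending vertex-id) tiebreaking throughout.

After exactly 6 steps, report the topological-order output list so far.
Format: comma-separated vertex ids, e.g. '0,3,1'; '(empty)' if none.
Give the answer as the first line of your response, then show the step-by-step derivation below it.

1,2,3,4,0,5

step 1: output 1; order=[1]; indeg=(1,0,0,0,1,0,1,1,0)
step 2: output 2; order=[1,2]; indeg=(1,0,0,0,0,0,1,1,0)
step 3: output 3; order=[1,2,3]; indeg=(1,0,0,0,0,0,1,1,0)
step 4: output 4; order=[1,2,3,4]; indeg=(0,0,0,0,0,0,0,0,0)
step 5: output 0; order=[1,2,3,4,0]; indeg=(0,0,0,0,0,0,0,0,0)
step 6: output 5; order=[1,2,3,4,0,5]; indeg=(0,0,0,0,0,0,0,0,0)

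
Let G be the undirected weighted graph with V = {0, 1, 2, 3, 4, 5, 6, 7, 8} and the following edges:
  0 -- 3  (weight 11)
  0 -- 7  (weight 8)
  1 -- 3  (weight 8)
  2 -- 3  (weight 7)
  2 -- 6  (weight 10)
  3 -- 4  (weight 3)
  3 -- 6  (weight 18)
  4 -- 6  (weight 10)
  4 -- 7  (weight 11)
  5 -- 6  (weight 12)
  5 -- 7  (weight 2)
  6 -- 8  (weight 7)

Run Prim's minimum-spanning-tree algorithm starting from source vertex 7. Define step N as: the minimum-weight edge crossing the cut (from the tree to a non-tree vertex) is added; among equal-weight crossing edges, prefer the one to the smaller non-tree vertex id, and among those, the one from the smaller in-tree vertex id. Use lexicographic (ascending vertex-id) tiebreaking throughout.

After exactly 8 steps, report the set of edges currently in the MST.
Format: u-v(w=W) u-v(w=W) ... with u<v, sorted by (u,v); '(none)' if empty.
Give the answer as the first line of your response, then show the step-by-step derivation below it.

0-3(w=11) 0-7(w=8) 1-3(w=8) 2-3(w=7) 2-6(w=10) 3-4(w=3) 5-7(w=2) 6-8(w=7)

step 1: add edge 5-7 (w=2); MST = {5-7(w=2)}
step 2: add edge 0-7 (w=8); MST = {0-7(w=8) 5-7(w=2)}
step 3: add edge 0-3 (w=11); MST = {0-3(w=11) 0-7(w=8) 5-7(w=2)}
step 4: add edge 3-4 (w=3); MST = {0-3(w=11) 0-7(w=8) 3-4(w=3) 5-7(w=2)}
step 5: add edge 2-3 (w=7); MST = {0-3(w=11) 0-7(w=8) 2-3(w=7) 3-4(w=3) 5-7(w=2)}
step 6: add edge 1-3 (w=8); MST = {0-3(w=11) 0-7(w=8) 1-3(w=8) 2-3(w=7) 3-4(w=3) 5-7(w=2)}
step 7: add edge 2-6 (w=10); MST = {0-3(w=11) 0-7(w=8) 1-3(w=8) 2-3(w=7) 2-6(w=10) 3-4(w=3) 5-7(w=2)}
step 8: add edge 6-8 (w=7); MST = {0-3(w=11) 0-7(w=8) 1-3(w=8) 2-3(w=7) 2-6(w=10) 3-4(w=3) 5-7(w=2) 6-8(w=7)}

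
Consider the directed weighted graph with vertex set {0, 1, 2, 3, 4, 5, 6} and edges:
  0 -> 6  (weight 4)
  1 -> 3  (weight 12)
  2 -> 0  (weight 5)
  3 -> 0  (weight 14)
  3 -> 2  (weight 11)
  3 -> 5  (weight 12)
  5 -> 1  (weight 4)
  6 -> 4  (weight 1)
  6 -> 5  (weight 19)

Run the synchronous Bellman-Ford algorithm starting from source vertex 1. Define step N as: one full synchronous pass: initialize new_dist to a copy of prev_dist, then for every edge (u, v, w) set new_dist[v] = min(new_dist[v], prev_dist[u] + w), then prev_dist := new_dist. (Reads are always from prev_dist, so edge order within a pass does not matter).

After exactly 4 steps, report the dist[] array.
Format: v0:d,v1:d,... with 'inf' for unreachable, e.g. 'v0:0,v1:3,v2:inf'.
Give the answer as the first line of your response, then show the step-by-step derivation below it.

v0:26,v1:0,v2:23,v3:12,v4:31,v5:24,v6:30

step 1: dist = v0:inf,v1:0,v2:inf,v3:12,v4:inf,v5:inf,v6:inf
step 2: dist = v0:26,v1:0,v2:23,v3:12,v4:inf,v5:24,v6:inf
step 3: dist = v0:26,v1:0,v2:23,v3:12,v4:inf,v5:24,v6:30
step 4: dist = v0:26,v1:0,v2:23,v3:12,v4:31,v5:24,v6:30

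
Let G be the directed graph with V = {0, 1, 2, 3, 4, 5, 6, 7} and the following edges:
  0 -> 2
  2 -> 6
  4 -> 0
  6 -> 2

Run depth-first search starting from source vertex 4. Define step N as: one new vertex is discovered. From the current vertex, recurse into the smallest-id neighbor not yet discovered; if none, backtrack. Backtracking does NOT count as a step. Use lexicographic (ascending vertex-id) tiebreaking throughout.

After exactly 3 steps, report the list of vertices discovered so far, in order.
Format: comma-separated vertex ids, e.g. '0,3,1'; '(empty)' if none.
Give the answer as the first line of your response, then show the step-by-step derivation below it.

4,0,2

step 1: discover 4; path=4; order=4
step 2: discover 0; path=4>0; order=4,0
step 3: discover 2; path=4>0>2; order=4,0,2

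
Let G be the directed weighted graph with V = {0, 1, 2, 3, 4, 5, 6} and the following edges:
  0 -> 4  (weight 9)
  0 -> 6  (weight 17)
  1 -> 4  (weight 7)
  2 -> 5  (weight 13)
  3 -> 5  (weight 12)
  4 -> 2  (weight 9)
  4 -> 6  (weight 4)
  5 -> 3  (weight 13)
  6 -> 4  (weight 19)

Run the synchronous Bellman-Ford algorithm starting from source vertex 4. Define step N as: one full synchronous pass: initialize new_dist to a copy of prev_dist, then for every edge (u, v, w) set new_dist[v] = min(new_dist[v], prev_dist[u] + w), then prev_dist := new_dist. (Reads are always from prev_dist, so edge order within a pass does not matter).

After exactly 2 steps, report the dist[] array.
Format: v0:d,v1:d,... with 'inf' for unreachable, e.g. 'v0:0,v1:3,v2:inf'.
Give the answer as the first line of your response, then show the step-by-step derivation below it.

v0:inf,v1:inf,v2:9,v3:inf,v4:0,v5:22,v6:4

step 1: dist = v0:inf,v1:inf,v2:9,v3:inf,v4:0,v5:inf,v6:4
step 2: dist = v0:inf,v1:inf,v2:9,v3:inf,v4:0,v5:22,v6:4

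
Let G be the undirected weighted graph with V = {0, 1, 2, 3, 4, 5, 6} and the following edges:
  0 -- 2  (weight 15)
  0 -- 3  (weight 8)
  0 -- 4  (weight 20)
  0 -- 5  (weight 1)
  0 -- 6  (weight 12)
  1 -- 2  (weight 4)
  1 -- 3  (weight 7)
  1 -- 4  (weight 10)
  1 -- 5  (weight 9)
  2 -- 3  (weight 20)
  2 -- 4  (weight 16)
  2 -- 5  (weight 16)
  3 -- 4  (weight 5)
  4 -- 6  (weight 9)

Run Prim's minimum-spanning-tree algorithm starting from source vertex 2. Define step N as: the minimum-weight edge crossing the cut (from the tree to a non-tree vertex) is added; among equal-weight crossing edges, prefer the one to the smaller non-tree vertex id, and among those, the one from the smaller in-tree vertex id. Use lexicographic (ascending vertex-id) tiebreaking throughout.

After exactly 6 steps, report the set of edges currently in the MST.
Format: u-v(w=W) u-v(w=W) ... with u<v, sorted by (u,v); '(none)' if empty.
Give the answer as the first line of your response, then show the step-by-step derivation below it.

0-3(w=8) 0-5(w=1) 1-2(w=4) 1-3(w=7) 3-4(w=5) 4-6(w=9)

step 1: add edge 1-2 (w=4); MST = {1-2(w=4)}
step 2: add edge 1-3 (w=7); MST = {1-2(w=4) 1-3(w=7)}
step 3: add edge 3-4 (w=5); MST = {1-2(w=4) 1-3(w=7) 3-4(w=5)}
step 4: add edge 0-3 (w=8); MST = {0-3(w=8) 1-2(w=4) 1-3(w=7) 3-4(w=5)}
step 5: add edge 0-5 (w=1); MST = {0-3(w=8) 0-5(w=1) 1-2(w=4) 1-3(w=7) 3-4(w=5)}
step 6: add edge 4-6 (w=9); MST = {0-3(w=8) 0-5(w=1) 1-2(w=4) 1-3(w=7) 3-4(w=5) 4-6(w=9)}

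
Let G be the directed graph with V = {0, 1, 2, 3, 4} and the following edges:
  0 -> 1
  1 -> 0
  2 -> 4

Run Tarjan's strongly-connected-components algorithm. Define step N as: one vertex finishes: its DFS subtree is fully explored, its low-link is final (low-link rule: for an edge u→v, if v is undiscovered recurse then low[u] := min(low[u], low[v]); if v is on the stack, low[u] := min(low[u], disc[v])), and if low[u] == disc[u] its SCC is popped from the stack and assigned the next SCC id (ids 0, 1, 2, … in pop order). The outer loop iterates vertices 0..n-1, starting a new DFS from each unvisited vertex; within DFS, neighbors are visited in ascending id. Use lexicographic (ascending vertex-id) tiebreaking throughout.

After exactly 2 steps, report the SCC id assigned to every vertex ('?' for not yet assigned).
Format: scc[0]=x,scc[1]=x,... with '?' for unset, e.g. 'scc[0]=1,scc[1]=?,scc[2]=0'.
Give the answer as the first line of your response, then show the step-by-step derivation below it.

scc[0]=0,scc[1]=0,scc[2]=?,scc[3]=?,scc[4]=?

step 1: low=(low[0]=0,low[1]=0,low[2]=?,low[3]=?,low[4]=?); scc=(scc[0]=?,scc[1]=?,scc[2]=?,scc[3]=?,scc[4]=?)
step 2: low=(low[0]=0,low[1]=0,low[2]=?,low[3]=?,low[4]=?); scc=(scc[0]=0,scc[1]=0,scc[2]=?,scc[3]=?,scc[4]=?)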